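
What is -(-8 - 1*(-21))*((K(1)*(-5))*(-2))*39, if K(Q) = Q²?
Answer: -5070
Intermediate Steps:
-(-8 - 1*(-21))*((K(1)*(-5))*(-2))*39 = -(-8 - 1*(-21))*((1²*(-5))*(-2))*39 = -(-8 + 21)*((1*(-5))*(-2))*39 = -13*(-5*(-2))*39 = -13*10*39 = -130*39 = -1*5070 = -5070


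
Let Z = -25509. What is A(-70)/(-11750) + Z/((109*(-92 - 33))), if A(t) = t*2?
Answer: 1206553/640375 ≈ 1.8841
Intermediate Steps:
A(t) = 2*t
A(-70)/(-11750) + Z/((109*(-92 - 33))) = (2*(-70))/(-11750) - 25509*1/(109*(-92 - 33)) = -140*(-1/11750) - 25509/(109*(-125)) = 14/1175 - 25509/(-13625) = 14/1175 - 25509*(-1/13625) = 14/1175 + 25509/13625 = 1206553/640375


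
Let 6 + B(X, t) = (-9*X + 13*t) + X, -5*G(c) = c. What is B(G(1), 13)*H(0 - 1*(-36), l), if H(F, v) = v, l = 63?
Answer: 51849/5 ≈ 10370.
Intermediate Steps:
G(c) = -c/5
B(X, t) = -6 - 8*X + 13*t (B(X, t) = -6 + ((-9*X + 13*t) + X) = -6 + (-8*X + 13*t) = -6 - 8*X + 13*t)
B(G(1), 13)*H(0 - 1*(-36), l) = (-6 - (-8)/5 + 13*13)*63 = (-6 - 8*(-⅕) + 169)*63 = (-6 + 8/5 + 169)*63 = (823/5)*63 = 51849/5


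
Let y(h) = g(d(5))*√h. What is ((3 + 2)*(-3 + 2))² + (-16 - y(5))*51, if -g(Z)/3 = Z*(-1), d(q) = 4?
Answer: -791 - 612*√5 ≈ -2159.5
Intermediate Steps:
g(Z) = 3*Z (g(Z) = -3*Z*(-1) = -(-3)*Z = 3*Z)
y(h) = 12*√h (y(h) = (3*4)*√h = 12*√h)
((3 + 2)*(-3 + 2))² + (-16 - y(5))*51 = ((3 + 2)*(-3 + 2))² + (-16 - 12*√5)*51 = (5*(-1))² + (-16 - 12*√5)*51 = (-5)² + (-816 - 612*√5) = 25 + (-816 - 612*√5) = -791 - 612*√5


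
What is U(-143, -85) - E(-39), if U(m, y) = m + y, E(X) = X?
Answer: -189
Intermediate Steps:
U(-143, -85) - E(-39) = (-143 - 85) - 1*(-39) = -228 + 39 = -189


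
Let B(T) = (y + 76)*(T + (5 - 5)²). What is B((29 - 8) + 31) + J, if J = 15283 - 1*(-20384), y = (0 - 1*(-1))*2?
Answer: 39723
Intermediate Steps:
y = 2 (y = (0 + 1)*2 = 1*2 = 2)
B(T) = 78*T (B(T) = (2 + 76)*(T + (5 - 5)²) = 78*(T + 0²) = 78*(T + 0) = 78*T)
J = 35667 (J = 15283 + 20384 = 35667)
B((29 - 8) + 31) + J = 78*((29 - 8) + 31) + 35667 = 78*(21 + 31) + 35667 = 78*52 + 35667 = 4056 + 35667 = 39723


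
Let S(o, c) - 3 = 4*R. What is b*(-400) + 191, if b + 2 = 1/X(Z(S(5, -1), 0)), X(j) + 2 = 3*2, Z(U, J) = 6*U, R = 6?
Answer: 891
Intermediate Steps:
S(o, c) = 27 (S(o, c) = 3 + 4*6 = 3 + 24 = 27)
X(j) = 4 (X(j) = -2 + 3*2 = -2 + 6 = 4)
b = -7/4 (b = -2 + 1/4 = -7/4 ≈ -1.7500)
b*(-400) + 191 = -7/4*(-400) + 191 = 700 + 191 = 891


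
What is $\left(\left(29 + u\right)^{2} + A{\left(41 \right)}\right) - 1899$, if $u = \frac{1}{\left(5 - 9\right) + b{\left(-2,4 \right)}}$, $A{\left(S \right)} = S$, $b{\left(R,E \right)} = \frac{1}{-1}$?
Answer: $- \frac{25714}{25} \approx -1028.6$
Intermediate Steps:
$b{\left(R,E \right)} = -1$
$u = - \frac{1}{5}$ ($u = \frac{1}{\left(5 - 9\right) - 1} = \frac{1}{-4 - 1} = \frac{1}{-5} = - \frac{1}{5} \approx -0.2$)
$\left(\left(29 + u\right)^{2} + A{\left(41 \right)}\right) - 1899 = \left(\left(29 - \frac{1}{5}\right)^{2} + 41\right) - 1899 = \left(\left(\frac{144}{5}\right)^{2} + 41\right) - 1899 = \left(\frac{20736}{25} + 41\right) - 1899 = \frac{21761}{25} - 1899 = - \frac{25714}{25}$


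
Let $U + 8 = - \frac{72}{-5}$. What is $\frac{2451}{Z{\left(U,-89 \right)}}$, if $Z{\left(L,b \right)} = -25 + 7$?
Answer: $- \frac{817}{6} \approx -136.17$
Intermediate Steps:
$U = \frac{32}{5}$ ($U = -8 - \frac{72}{-5} = -8 - - \frac{72}{5} = -8 + \frac{72}{5} = \frac{32}{5} \approx 6.4$)
$Z{\left(L,b \right)} = -18$
$\frac{2451}{Z{\left(U,-89 \right)}} = \frac{2451}{-18} = 2451 \left(- \frac{1}{18}\right) = - \frac{817}{6}$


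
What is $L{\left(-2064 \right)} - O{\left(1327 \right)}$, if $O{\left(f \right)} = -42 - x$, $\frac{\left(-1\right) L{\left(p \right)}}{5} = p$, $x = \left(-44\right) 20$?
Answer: $9482$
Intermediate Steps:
$x = -880$
$L{\left(p \right)} = - 5 p$
$O{\left(f \right)} = 838$ ($O{\left(f \right)} = -42 - -880 = -42 + 880 = 838$)
$L{\left(-2064 \right)} - O{\left(1327 \right)} = \left(-5\right) \left(-2064\right) - 838 = 10320 - 838 = 9482$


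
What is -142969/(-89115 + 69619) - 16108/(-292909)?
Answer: 42190948389/5710553864 ≈ 7.3882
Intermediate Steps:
-142969/(-89115 + 69619) - 16108/(-292909) = -142969/(-19496) - 16108*(-1/292909) = -142969*(-1/19496) + 16108/292909 = 142969/19496 + 16108/292909 = 42190948389/5710553864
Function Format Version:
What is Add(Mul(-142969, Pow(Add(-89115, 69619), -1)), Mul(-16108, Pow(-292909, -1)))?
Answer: Rational(42190948389, 5710553864) ≈ 7.3882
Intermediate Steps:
Add(Mul(-142969, Pow(Add(-89115, 69619), -1)), Mul(-16108, Pow(-292909, -1))) = Add(Mul(-142969, Pow(-19496, -1)), Mul(-16108, Rational(-1, 292909))) = Add(Mul(-142969, Rational(-1, 19496)), Rational(16108, 292909)) = Add(Rational(142969, 19496), Rational(16108, 292909)) = Rational(42190948389, 5710553864)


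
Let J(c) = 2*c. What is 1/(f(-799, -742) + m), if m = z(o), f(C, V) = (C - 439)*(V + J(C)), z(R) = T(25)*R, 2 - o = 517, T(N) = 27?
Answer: 1/2883015 ≈ 3.4686e-7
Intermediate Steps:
o = -515 (o = 2 - 1*517 = 2 - 517 = -515)
z(R) = 27*R
f(C, V) = (-439 + C)*(V + 2*C) (f(C, V) = (C - 439)*(V + 2*C) = (-439 + C)*(V + 2*C))
m = -13905 (m = 27*(-515) = -13905)
1/(f(-799, -742) + m) = 1/((-878*(-799) - 439*(-742) + 2*(-799)**2 - 799*(-742)) - 13905) = 1/((701522 + 325738 + 2*638401 + 592858) - 13905) = 1/((701522 + 325738 + 1276802 + 592858) - 13905) = 1/(2896920 - 13905) = 1/2883015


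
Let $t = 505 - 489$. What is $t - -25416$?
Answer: $25432$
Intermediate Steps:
$t = 16$ ($t = 505 - 489 = 16$)
$t - -25416 = 16 - -25416 = 16 + 25416 = 25432$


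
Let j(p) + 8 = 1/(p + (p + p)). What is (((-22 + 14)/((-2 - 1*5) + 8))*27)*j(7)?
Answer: 12024/7 ≈ 1717.7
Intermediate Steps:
j(p) = -8 + 1/(3*p) (j(p) = -8 + 1/(p + (p + p)) = -8 + 1/(p + 2*p) = -8 + 1/(3*p))
(((-22 + 14)/((-2 - 1*5) + 8))*27)*j(7) = (((-22 + 14)/((-2 - 1*5) + 8))*27)*(-8 + (⅓)/7) = (-8/((-2 - 5) + 8)*27)*(-8 + (⅓)*(⅐)) = (-8/(-7 + 8)*27)*(-8 + 1/21) = (-8/1*27)*(-167/21) = (-8*1*27)*(-167/21) = -8*27*(-167/21) = -216*(-167/21) = 12024/7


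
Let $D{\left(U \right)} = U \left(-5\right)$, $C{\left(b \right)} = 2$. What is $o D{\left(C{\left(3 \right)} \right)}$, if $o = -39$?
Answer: $390$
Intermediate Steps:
$D{\left(U \right)} = - 5 U$
$o D{\left(C{\left(3 \right)} \right)} = - 39 \left(\left(-5\right) 2\right) = \left(-39\right) \left(-10\right) = 390$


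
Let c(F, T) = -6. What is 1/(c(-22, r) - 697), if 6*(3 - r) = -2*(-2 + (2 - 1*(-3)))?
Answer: -1/703 ≈ -0.0014225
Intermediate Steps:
r = 4 (r = 3 - (-1)*(-2 + (2 - 1*(-3)))/3 = 3 - (-1)*(-2 + (2 + 3))/3 = 3 - (-1)*(-2 + 5)/3 = 3 - (-1)*3/3 = 3 - ⅙*(-6) = 3 + 1 = 4)
1/(c(-22, r) - 697) = 1/(-6 - 697) = 1/(-703) = -1/703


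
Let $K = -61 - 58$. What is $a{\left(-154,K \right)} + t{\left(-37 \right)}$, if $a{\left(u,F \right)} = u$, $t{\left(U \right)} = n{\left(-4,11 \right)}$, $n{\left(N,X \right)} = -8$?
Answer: $-162$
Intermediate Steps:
$K = -119$ ($K = -61 - 58 = -119$)
$t{\left(U \right)} = -8$
$a{\left(-154,K \right)} + t{\left(-37 \right)} = -154 - 8 = -162$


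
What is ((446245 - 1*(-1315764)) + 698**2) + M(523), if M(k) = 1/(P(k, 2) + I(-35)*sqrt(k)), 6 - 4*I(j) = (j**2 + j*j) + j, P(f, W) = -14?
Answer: 6826615226955375/3035112827 - 9636*sqrt(523)/3035112827 ≈ 2.2492e+6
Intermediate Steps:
I(j) = 3/2 - j**2/2 - j/4 (I(j) = 3/2 - ((j**2 + j*j) + j)/4 = 3/2 - ((j**2 + j**2) + j)/4 = 3/2 - (2*j**2 + j)/4 = 3/2 - (j + 2*j**2)/4 = 3/2 + (-j**2/2 - j/4) = 3/2 - j**2/2 - j/4)
M(k) = 1/(-14 - 2409*sqrt(k)/4) (M(k) = 1/(-14 + (3/2 - 1/2*(-35)**2 - 1/4*(-35))*sqrt(k)) = 1/(-14 + (3/2 - 1/2*1225 + 35/4)*sqrt(k)) = 1/(-14 + (3/2 - 1225/2 + 35/4)*sqrt(k)) = 1/(-14 - 2409*sqrt(k)/4))
((446245 - 1*(-1315764)) + 698**2) + M(523) = ((446245 - 1*(-1315764)) + 698**2) + 4/(-56 - 2409*sqrt(523)) = ((446245 + 1315764) + 487204) + 4/(-56 - 2409*sqrt(523)) = (1762009 + 487204) + 4/(-56 - 2409*sqrt(523)) = 2249213 + 4/(-56 - 2409*sqrt(523))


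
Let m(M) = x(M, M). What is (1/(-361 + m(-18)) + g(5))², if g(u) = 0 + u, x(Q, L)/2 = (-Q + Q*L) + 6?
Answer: 2808976/112225 ≈ 25.030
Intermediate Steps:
x(Q, L) = 12 - 2*Q + 2*L*Q (x(Q, L) = 2*((-Q + Q*L) + 6) = 2*((-Q + L*Q) + 6) = 2*(6 - Q + L*Q) = 12 - 2*Q + 2*L*Q)
g(u) = u
m(M) = 12 - 2*M + 2*M² (m(M) = 12 - 2*M + 2*M*M = 12 - 2*M + 2*M²)
(1/(-361 + m(-18)) + g(5))² = (1/(-361 + (12 - 2*(-18) + 2*(-18)²)) + 5)² = (1/(-361 + (12 + 36 + 2*324)) + 5)² = (1/(-361 + (12 + 36 + 648)) + 5)² = (1/(-361 + 696) + 5)² = (1/335 + 5)² = (1676/335)² = 2808976/112225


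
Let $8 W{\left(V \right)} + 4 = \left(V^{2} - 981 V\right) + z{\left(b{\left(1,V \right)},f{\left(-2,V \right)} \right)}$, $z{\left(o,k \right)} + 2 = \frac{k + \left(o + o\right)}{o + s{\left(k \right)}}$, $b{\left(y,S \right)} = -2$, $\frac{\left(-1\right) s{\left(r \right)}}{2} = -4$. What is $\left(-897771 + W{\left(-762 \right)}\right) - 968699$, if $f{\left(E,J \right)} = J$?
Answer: $- \frac{40811183}{24} \approx -1.7005 \cdot 10^{6}$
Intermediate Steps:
$s{\left(r \right)} = 8$ ($s{\left(r \right)} = \left(-2\right) \left(-4\right) = 8$)
$z{\left(o,k \right)} = -2 + \frac{k + 2 o}{8 + o}$ ($z{\left(o,k \right)} = -2 + \frac{k + \left(o + o\right)}{o + 8} = -2 + \frac{k + 2 o}{8 + o}$)
$W{\left(V \right)} = - \frac{5}{6} - \frac{5885 V}{48} + \frac{V^{2}}{8}$ ($W{\left(V \right)} = - \frac{1}{2} + \frac{\left(V^{2} - 981 V\right) + \frac{-16 + V}{8 - 2}}{8} = - \frac{1}{2} + \frac{\left(V^{2} - 981 V\right) + \frac{-16 + V}{6}}{8} = - \frac{1}{2} + \frac{\left(V^{2} - 981 V\right) + \left(- \frac{8}{3} + \frac{V}{6}\right)}{8} = - \frac{1}{2} + \frac{- \frac{8}{3} + V^{2} - \frac{5885 V}{6}}{8} = - \frac{1}{2} - \left(\frac{1}{3} - \frac{V^{2}}{8} + \frac{5885 V}{48}\right) = - \frac{5}{6} - \frac{5885 V}{48} + \frac{V^{2}}{8}$)
$\left(-897771 + W{\left(-762 \right)}\right) - 968699 = \left(-897771 - \left(- \frac{2242165}{24} - \frac{145161}{2}\right)\right) - 968699 = \left(-897771 + \left(- \frac{5}{6} + \frac{747395}{8} + \frac{1}{8} \cdot 580644\right)\right) - 968699 = \left(-897771 + \left(- \frac{5}{6} + \frac{747395}{8} + \frac{145161}{2}\right)\right) - 968699 = \left(-897771 + \frac{3984097}{24}\right) - 968699 = - \frac{17562407}{24} - 968699 = - \frac{40811183}{24}$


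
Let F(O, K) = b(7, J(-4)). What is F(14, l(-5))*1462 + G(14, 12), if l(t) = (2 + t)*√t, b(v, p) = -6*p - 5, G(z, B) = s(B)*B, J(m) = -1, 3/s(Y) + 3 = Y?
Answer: 1466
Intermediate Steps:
s(Y) = 3/(-3 + Y)
G(z, B) = 3*B/(-3 + B) (G(z, B) = (3/(-3 + B))*B = 3*B/(-3 + B))
b(v, p) = -5 - 6*p
l(t) = √t*(2 + t)
F(O, K) = 1 (F(O, K) = -5 - 6*(-1) = -5 + 6 = 1)
F(14, l(-5))*1462 + G(14, 12) = 1*1462 + 3*12/(-3 + 12) = 1462 + 3*12/9 = 1462 + 3*12*(⅑) = 1462 + 4 = 1466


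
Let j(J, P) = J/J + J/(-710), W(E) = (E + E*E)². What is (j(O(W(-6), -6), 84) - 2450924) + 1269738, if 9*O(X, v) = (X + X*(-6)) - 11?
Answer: -7547767639/6390 ≈ -1.1812e+6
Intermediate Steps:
W(E) = (E + E²)²
O(X, v) = -11/9 - 5*X/9 (O(X, v) = ((X + X*(-6)) - 11)/9 = ((X - 6*X) - 11)/9 = (-5*X - 11)/9 = (-11 - 5*X)/9 = -11/9 - 5*X/9)
j(J, P) = 1 - J/710 (j(J, P) = 1 + J*(-1/710) = 1 - J/710)
(j(O(W(-6), -6), 84) - 2450924) + 1269738 = ((1 - (-11/9 - 5*(-6)²*(1 - 6)²/9)/710) - 2450924) + 1269738 = ((1 - (-11/9 - 20*(-5)²)/710) - 2450924) + 1269738 = ((1 - (-11/9 - 20*25)/710) - 2450924) + 1269738 = ((1 - (-11/9 - 5/9*900)/710) - 2450924) + 1269738 = ((1 - (-11/9 - 500)/710) - 2450924) + 1269738 = ((1 - 1/710*(-4511/9)) - 2450924) + 1269738 = ((1 + 4511/6390) - 2450924) + 1269738 = (10901/6390 - 2450924) + 1269738 = -15661393459/6390 + 1269738 = -7547767639/6390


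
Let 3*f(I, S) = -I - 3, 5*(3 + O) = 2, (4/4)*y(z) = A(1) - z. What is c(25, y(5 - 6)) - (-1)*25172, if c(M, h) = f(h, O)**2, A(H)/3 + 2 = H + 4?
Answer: 226717/9 ≈ 25191.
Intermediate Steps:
A(H) = 6 + 3*H (A(H) = -6 + 3*(H + 4) = -6 + 3*(4 + H) = -6 + (12 + 3*H) = 6 + 3*H)
y(z) = 9 - z (y(z) = (6 + 3*1) - z = (6 + 3) - z = 9 - z)
O = -13/5 (O = -3 + (1/5)*2 = -3 + 2/5 = -13/5 ≈ -2.6000)
f(I, S) = -1 - I/3 (f(I, S) = (-I - 3)/3 = (-3 - I)/3 = -1 - I/3)
c(M, h) = (-1 - h/3)**2
c(25, y(5 - 6)) - (-1)*25172 = (3 + (9 - (5 - 6)))**2/9 - (-1)*25172 = (3 + (9 - 1*(-1)))**2/9 - 1*(-25172) = (3 + (9 + 1))**2/9 + 25172 = (3 + 10)**2/9 + 25172 = (1/9)*13**2 + 25172 = (1/9)*169 + 25172 = 169/9 + 25172 = 226717/9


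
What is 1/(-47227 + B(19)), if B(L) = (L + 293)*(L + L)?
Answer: -1/35371 ≈ -2.8272e-5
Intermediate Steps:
B(L) = 2*L*(293 + L) (B(L) = (293 + L)*(2*L) = 2*L*(293 + L))
1/(-47227 + B(19)) = 1/(-47227 + 2*19*(293 + 19)) = 1/(-47227 + 2*19*312) = 1/(-47227 + 11856) = 1/(-35371) = -1/35371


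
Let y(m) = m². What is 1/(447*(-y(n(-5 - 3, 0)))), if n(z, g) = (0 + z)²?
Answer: -1/1830912 ≈ -5.4618e-7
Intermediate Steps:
n(z, g) = z²
1/(447*(-y(n(-5 - 3, 0)))) = 1/(447*(-((-5 - 3)²)²)) = 1/(447*(-((-8)²)²)) = 1/(447*(-1*64²)) = 1/(447*(-1*4096)) = 1/(447*(-4096)) = 1/(-1830912) = -1/1830912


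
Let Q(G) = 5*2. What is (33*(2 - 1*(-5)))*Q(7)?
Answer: 2310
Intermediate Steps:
Q(G) = 10
(33*(2 - 1*(-5)))*Q(7) = (33*(2 - 1*(-5)))*10 = (33*(2 + 5))*10 = (33*7)*10 = 231*10 = 2310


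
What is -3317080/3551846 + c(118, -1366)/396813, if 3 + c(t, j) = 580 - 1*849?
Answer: -658613284076/704709333399 ≈ -0.93459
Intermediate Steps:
c(t, j) = -272 (c(t, j) = -3 + (580 - 1*849) = -3 + (580 - 849) = -3 - 269 = -272)
-3317080/3551846 + c(118, -1366)/396813 = -3317080/3551846 - 272/396813 = -3317080*1/3551846 - 272*1/396813 = -1658540/1775923 - 272/396813 = -658613284076/704709333399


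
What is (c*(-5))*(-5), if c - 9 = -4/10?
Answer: 215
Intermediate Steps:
c = 43/5 (c = 9 - 4/10 = 9 - 4*1/10 = 9 - 2/5 = 43/5 ≈ 8.6000)
(c*(-5))*(-5) = ((43/5)*(-5))*(-5) = -43*(-5) = 215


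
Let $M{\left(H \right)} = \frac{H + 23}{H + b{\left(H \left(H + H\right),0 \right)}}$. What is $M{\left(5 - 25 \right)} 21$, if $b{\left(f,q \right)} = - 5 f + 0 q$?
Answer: $- \frac{21}{1340} \approx -0.015672$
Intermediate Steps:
$b{\left(f,q \right)} = - 5 f$ ($b{\left(f,q \right)} = - 5 f + 0 = - 5 f$)
$M{\left(H \right)} = \frac{23 + H}{H - 10 H^{2}}$ ($M{\left(H \right)} = \frac{H + 23}{H - 5 H \left(H + H\right)} = \frac{23 + H}{H - 5 H 2 H} = \frac{23 + H}{H - 5 \cdot 2 H^{2}} = \frac{23 + H}{H - 10 H^{2}}$)
$M{\left(5 - 25 \right)} 21 = \frac{-23 - \left(5 - 25\right)}{\left(5 - 25\right) \left(-1 + 10 \left(5 - 25\right)\right)} 21 = \frac{-23 - -20}{\left(-20\right) \left(-1 + 10 \left(-20\right)\right)} 21 = - \frac{-23 + 20}{20 \left(-1 - 200\right)} 21 = \left(- \frac{1}{20}\right) \frac{1}{-201} \left(-3\right) 21 = \left(- \frac{1}{20}\right) \left(- \frac{1}{201}\right) \left(-3\right) 21 = \left(- \frac{1}{1340}\right) 21 = - \frac{21}{1340}$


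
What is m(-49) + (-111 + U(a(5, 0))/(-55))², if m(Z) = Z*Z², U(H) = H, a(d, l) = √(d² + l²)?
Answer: -12742245/121 ≈ -1.0531e+5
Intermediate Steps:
m(Z) = Z³
m(-49) + (-111 + U(a(5, 0))/(-55))² = (-49)³ + (-111 + √(5² + 0²)/(-55))² = -117649 + (-111 + √(25 + 0)*(-1/55))² = -117649 + (-111 + √25*(-1/55))² = -117649 + (-111 + 5*(-1/55))² = -117649 + (-111 - 1/11)² = -117649 + (-1222/11)² = -117649 + 1493284/121 = -12742245/121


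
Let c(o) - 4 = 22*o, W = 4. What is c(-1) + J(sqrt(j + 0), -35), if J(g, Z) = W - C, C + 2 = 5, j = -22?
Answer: -17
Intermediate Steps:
C = 3 (C = -2 + 5 = 3)
c(o) = 4 + 22*o
J(g, Z) = 1 (J(g, Z) = 4 - 1*3 = 4 - 3 = 1)
c(-1) + J(sqrt(j + 0), -35) = (4 + 22*(-1)) + 1 = (4 - 22) + 1 = -18 + 1 = -17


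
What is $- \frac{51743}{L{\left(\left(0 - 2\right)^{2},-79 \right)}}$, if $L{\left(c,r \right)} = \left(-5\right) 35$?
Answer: $\frac{51743}{175} \approx 295.67$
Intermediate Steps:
$L{\left(c,r \right)} = -175$
$- \frac{51743}{L{\left(\left(0 - 2\right)^{2},-79 \right)}} = - \frac{51743}{-175} = \left(-51743\right) \left(- \frac{1}{175}\right) = \frac{51743}{175}$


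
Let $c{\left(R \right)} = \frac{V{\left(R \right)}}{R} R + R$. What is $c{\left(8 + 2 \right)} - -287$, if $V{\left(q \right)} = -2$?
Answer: $295$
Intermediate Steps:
$c{\left(R \right)} = -2 + R$ ($c{\left(R \right)} = - \frac{2}{R} R + R = -2 + R$)
$c{\left(8 + 2 \right)} - -287 = \left(-2 + \left(8 + 2\right)\right) - -287 = \left(-2 + 10\right) + 287 = 8 + 287 = 295$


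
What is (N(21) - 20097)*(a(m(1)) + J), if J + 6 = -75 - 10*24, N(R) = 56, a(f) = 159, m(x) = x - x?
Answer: 3246642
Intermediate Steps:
m(x) = 0
J = -321 (J = -6 + (-75 - 10*24) = -6 + (-75 - 240) = -6 - 315 = -321)
(N(21) - 20097)*(a(m(1)) + J) = (56 - 20097)*(159 - 321) = -20041*(-162) = 3246642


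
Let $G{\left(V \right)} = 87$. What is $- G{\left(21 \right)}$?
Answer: $-87$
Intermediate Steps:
$- G{\left(21 \right)} = \left(-1\right) 87 = -87$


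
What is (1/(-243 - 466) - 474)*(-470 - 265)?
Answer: 247009245/709 ≈ 3.4839e+5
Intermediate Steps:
(1/(-243 - 466) - 474)*(-470 - 265) = (1/(-709) - 474)*(-735) = (-1/709 - 474)*(-735) = -336067/709*(-735) = 247009245/709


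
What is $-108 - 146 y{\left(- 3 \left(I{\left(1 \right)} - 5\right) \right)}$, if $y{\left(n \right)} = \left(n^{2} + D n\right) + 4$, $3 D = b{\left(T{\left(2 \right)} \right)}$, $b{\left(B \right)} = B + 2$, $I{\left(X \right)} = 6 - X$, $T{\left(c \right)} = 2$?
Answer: $-692$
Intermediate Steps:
$b{\left(B \right)} = 2 + B$
$D = \frac{4}{3}$ ($D = \frac{2 + 2}{3} = \frac{1}{3} \cdot 4 = \frac{4}{3} \approx 1.3333$)
$y{\left(n \right)} = 4 + n^{2} + \frac{4 n}{3}$ ($y{\left(n \right)} = \left(n^{2} + \frac{4 n}{3}\right) + 4 = 4 + n^{2} + \frac{4 n}{3}$)
$-108 - 146 y{\left(- 3 \left(I{\left(1 \right)} - 5\right) \right)} = -108 - 146 \left(4 + \left(- 3 \left(\left(6 - 1\right) - 5\right)\right)^{2} + \frac{4 \left(- 3 \left(\left(6 - 1\right) - 5\right)\right)}{3}\right) = -108 - 146 \left(4 + \left(- 3 \left(5 - 5\right)\right)^{2} + \frac{4 \left(- 3 \left(5 - 5\right)\right)}{3}\right) = -108 - 146 \left(4 + \left(\left(-3\right) 0\right)^{2} + \frac{4 \left(\left(-3\right) 0\right)}{3}\right) = -108 - 146 \left(4 + 0^{2} + \frac{4}{3} \cdot 0\right) = -108 - 146 \left(4 + 0 + 0\right) = -108 - 584 = -692$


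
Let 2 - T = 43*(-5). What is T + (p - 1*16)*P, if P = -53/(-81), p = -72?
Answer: 12913/81 ≈ 159.42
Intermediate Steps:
T = 217 (T = 2 - 43*(-5) = 2 - 1*(-215) = 2 + 215 = 217)
P = 53/81 (P = -53*(-1/81) = 53/81 ≈ 0.65432)
T + (p - 1*16)*P = 217 + (-72 - 1*16)*(53/81) = 217 + (-72 - 16)*(53/81) = 217 - 88*53/81 = 217 - 4664/81 = 12913/81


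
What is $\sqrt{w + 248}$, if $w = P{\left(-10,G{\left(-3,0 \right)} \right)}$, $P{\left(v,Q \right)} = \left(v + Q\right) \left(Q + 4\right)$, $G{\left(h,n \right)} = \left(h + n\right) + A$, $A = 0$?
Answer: $\sqrt{235} \approx 15.33$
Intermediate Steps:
$G{\left(h,n \right)} = h + n$ ($G{\left(h,n \right)} = \left(h + n\right) + 0 = h + n$)
$P{\left(v,Q \right)} = \left(4 + Q\right) \left(Q + v\right)$ ($P{\left(v,Q \right)} = \left(Q + v\right) \left(4 + Q\right) = \left(4 + Q\right) \left(Q + v\right)$)
$w = -13$ ($w = \left(-3 + 0\right)^{2} + 4 \left(-3 + 0\right) + 4 \left(-10\right) + \left(-3 + 0\right) \left(-10\right) = \left(-3\right)^{2} + 4 \left(-3\right) - 40 - -30 = 9 - 12 - 40 + 30 = -13$)
$\sqrt{w + 248} = \sqrt{-13 + 248} = \sqrt{235}$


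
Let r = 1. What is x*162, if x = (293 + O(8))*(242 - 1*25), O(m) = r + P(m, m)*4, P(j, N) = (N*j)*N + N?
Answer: 83455596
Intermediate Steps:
P(j, N) = N + j*N² (P(j, N) = j*N² + N = N + j*N²)
O(m) = 1 + 4*m*(1 + m²) (O(m) = 1 + (m*(1 + m*m))*4 = 1 + (m*(1 + m²))*4 = 1 + 4*m*(1 + m²))
x = 515158 (x = (293 + (1 + 4*8*(1 + 8²)))*(242 - 1*25) = (293 + (1 + 4*8*(1 + 64)))*(242 - 25) = (293 + (1 + 4*8*65))*217 = (293 + (1 + 2080))*217 = (293 + 2081)*217 = 2374*217 = 515158)
x*162 = 515158*162 = 83455596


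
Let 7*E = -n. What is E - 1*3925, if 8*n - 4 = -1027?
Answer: -218777/56 ≈ -3906.7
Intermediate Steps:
n = -1023/8 (n = ½ + (⅛)*(-1027) = ½ - 1027/8 = -1023/8 ≈ -127.88)
E = 1023/56 (E = (-1*(-1023/8))/7 = (⅐)*(1023/8) = 1023/56 ≈ 18.268)
E - 1*3925 = 1023/56 - 1*3925 = 1023/56 - 3925 = -218777/56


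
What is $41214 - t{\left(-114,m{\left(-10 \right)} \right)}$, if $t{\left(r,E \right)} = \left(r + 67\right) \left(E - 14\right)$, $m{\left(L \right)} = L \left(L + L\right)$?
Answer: $49956$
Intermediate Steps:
$m{\left(L \right)} = 2 L^{2}$ ($m{\left(L \right)} = L 2 L = 2 L^{2}$)
$t{\left(r,E \right)} = \left(-14 + E\right) \left(67 + r\right)$ ($t{\left(r,E \right)} = \left(67 + r\right) \left(-14 + E\right) = \left(-14 + E\right) \left(67 + r\right)$)
$41214 - t{\left(-114,m{\left(-10 \right)} \right)} = 41214 - \left(-938 - -1596 + 67 \cdot 2 \left(-10\right)^{2} + 2 \left(-10\right)^{2} \left(-114\right)\right) = 41214 - \left(-938 + 1596 + 67 \cdot 2 \cdot 100 + 2 \cdot 100 \left(-114\right)\right) = 41214 - \left(-938 + 1596 + 67 \cdot 200 + 200 \left(-114\right)\right) = 41214 - \left(-938 + 1596 + 13400 - 22800\right) = 41214 - -8742 = 41214 + 8742 = 49956$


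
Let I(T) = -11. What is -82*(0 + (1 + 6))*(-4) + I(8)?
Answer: 2285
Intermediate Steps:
-82*(0 + (1 + 6))*(-4) + I(8) = -82*(0 + (1 + 6))*(-4) - 11 = -82*(0 + 7)*(-4) - 11 = -574*(-4) - 11 = -82*(-28) - 11 = 2296 - 11 = 2285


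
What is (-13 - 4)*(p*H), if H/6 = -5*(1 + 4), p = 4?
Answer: 10200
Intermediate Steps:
H = -150 (H = 6*(-5*(1 + 4)) = 6*(-5*5) = 6*(-25) = -150)
(-13 - 4)*(p*H) = (-13 - 4)*(4*(-150)) = -17*(-600) = 10200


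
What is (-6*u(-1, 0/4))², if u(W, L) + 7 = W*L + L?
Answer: 1764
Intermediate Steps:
u(W, L) = -7 + L + L*W (u(W, L) = -7 + (W*L + L) = -7 + (L*W + L) = -7 + (L + L*W) = -7 + L + L*W)
(-6*u(-1, 0/4))² = (-6*(-7 + 0/4 + (0/4)*(-1)))² = (-6*(-7 + 0*(¼) + (0*(¼))*(-1)))² = (-6*(-7 + 0 + 0*(-1)))² = (-6*(-7 + 0 + 0))² = (-6*(-7))² = 42² = 1764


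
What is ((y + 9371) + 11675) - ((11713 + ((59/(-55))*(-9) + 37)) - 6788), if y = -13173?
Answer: 159574/55 ≈ 2901.3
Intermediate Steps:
((y + 9371) + 11675) - ((11713 + ((59/(-55))*(-9) + 37)) - 6788) = ((-13173 + 9371) + 11675) - ((11713 + ((59/(-55))*(-9) + 37)) - 6788) = (-3802 + 11675) - ((11713 + ((59*(-1/55))*(-9) + 37)) - 6788) = 7873 - ((11713 + (-59/55*(-9) + 37)) - 6788) = 7873 - ((11713 + (531/55 + 37)) - 6788) = 7873 - ((11713 + 2566/55) - 6788) = 7873 - (646781/55 - 6788) = 7873 - 1*273441/55 = 7873 - 273441/55 = 159574/55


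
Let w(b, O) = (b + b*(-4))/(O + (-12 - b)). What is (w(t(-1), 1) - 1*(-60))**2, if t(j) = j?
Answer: 356409/100 ≈ 3564.1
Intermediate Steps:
w(b, O) = -3*b/(-12 + O - b) (w(b, O) = (b - 4*b)/(-12 + O - b) = (-3*b)/(-12 + O - b) = -3*b/(-12 + O - b))
(w(t(-1), 1) - 1*(-60))**2 = (3*(-1)/(12 - 1 - 1*1) - 1*(-60))**2 = (3*(-1)/(12 - 1 - 1) + 60)**2 = (3*(-1)/10 + 60)**2 = (3*(-1)*(1/10) + 60)**2 = (-3/10 + 60)**2 = (597/10)**2 = 356409/100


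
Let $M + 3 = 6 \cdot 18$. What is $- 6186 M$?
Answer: $-649530$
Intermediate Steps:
$M = 105$ ($M = -3 + 6 \cdot 18 = -3 + 108 = 105$)
$- 6186 M = \left(-6186\right) 105 = -649530$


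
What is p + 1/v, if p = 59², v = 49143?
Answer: 171066784/49143 ≈ 3481.0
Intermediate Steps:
p = 3481
p + 1/v = 3481 + 1/49143 = 171066784/49143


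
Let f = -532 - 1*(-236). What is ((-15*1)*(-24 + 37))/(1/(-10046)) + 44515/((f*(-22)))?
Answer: 12756857155/6512 ≈ 1.9590e+6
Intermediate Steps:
f = -296 (f = -532 + 236 = -296)
((-15*1)*(-24 + 37))/(1/(-10046)) + 44515/((f*(-22))) = ((-15*1)*(-24 + 37))/(1/(-10046)) + 44515/((-296*(-22))) = (-15*13)/(-1/10046) + 44515/6512 = -195*(-10046) + 44515*(1/6512) = 1958970 + 44515/6512 = 12756857155/6512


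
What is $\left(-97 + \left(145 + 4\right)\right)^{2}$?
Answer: $2704$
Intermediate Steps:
$\left(-97 + \left(145 + 4\right)\right)^{2} = \left(-97 + 149\right)^{2} = 52^{2} = 2704$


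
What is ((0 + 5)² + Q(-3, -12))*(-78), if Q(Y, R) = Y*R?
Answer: -4758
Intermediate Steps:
Q(Y, R) = R*Y
((0 + 5)² + Q(-3, -12))*(-78) = ((0 + 5)² - 12*(-3))*(-78) = (5² + 36)*(-78) = (25 + 36)*(-78) = 61*(-78) = -4758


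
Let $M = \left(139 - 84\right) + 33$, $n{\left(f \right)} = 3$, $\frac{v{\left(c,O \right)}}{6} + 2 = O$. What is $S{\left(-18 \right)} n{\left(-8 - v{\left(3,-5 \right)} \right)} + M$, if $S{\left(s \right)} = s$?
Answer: $34$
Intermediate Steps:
$v{\left(c,O \right)} = -12 + 6 O$
$M = 88$ ($M = 55 + 33 = 88$)
$S{\left(-18 \right)} n{\left(-8 - v{\left(3,-5 \right)} \right)} + M = \left(-18\right) 3 + 88 = -54 + 88 = 34$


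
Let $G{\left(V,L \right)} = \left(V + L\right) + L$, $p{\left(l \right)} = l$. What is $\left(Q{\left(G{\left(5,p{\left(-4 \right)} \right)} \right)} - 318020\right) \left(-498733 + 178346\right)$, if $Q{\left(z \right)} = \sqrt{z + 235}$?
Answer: $101889473740 - 640774 \sqrt{58} \approx 1.0188 \cdot 10^{11}$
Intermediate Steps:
$G{\left(V,L \right)} = V + 2 L$ ($G{\left(V,L \right)} = \left(L + V\right) + L = V + 2 L$)
$Q{\left(z \right)} = \sqrt{235 + z}$
$\left(Q{\left(G{\left(5,p{\left(-4 \right)} \right)} \right)} - 318020\right) \left(-498733 + 178346\right) = \left(\sqrt{235 + \left(5 + 2 \left(-4\right)\right)} - 318020\right) \left(-498733 + 178346\right) = \left(\sqrt{235 + \left(5 - 8\right)} - 318020\right) \left(-320387\right) = \left(\sqrt{235 - 3} - 318020\right) \left(-320387\right) = \left(\sqrt{232} - 318020\right) \left(-320387\right) = \left(2 \sqrt{58} - 318020\right) \left(-320387\right) = \left(-318020 + 2 \sqrt{58}\right) \left(-320387\right) = 101889473740 - 640774 \sqrt{58}$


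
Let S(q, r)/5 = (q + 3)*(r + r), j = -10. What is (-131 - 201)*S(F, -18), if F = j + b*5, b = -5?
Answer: -1912320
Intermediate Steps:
F = -35 (F = -10 - 5*5 = -10 - 25 = -35)
S(q, r) = 10*r*(3 + q) (S(q, r) = 5*((q + 3)*(r + r)) = 5*((3 + q)*(2*r)) = 5*(2*r*(3 + q)) = 10*r*(3 + q))
(-131 - 201)*S(F, -18) = (-131 - 201)*(10*(-18)*(3 - 35)) = -3320*(-18)*(-32) = -332*5760 = -1912320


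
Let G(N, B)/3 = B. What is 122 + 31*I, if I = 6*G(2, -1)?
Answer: -436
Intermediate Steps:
G(N, B) = 3*B
I = -18 (I = 6*(3*(-1)) = 6*(-3) = -18)
122 + 31*I = 122 + 31*(-18) = 122 - 558 = -436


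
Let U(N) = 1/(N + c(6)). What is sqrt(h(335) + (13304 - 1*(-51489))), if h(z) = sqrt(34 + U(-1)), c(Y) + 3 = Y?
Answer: sqrt(259172 + 2*sqrt(138))/2 ≈ 254.56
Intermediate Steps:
c(Y) = -3 + Y
U(N) = 1/(3 + N) (U(N) = 1/(N + (-3 + 6)) = 1/(N + 3) = 1/(3 + N))
h(z) = sqrt(138)/2 (h(z) = sqrt(34 + 1/(3 - 1)) = sqrt(34 + 1/2) = sqrt(69/2) = sqrt(138)/2)
sqrt(h(335) + (13304 - 1*(-51489))) = sqrt(sqrt(138)/2 + (13304 - 1*(-51489))) = sqrt(sqrt(138)/2 + (13304 + 51489)) = sqrt(sqrt(138)/2 + 64793) = sqrt(64793 + sqrt(138)/2)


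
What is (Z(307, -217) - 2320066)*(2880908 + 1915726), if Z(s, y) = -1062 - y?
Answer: -11132560613574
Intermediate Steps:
(Z(307, -217) - 2320066)*(2880908 + 1915726) = ((-1062 - 1*(-217)) - 2320066)*(2880908 + 1915726) = ((-1062 + 217) - 2320066)*4796634 = (-845 - 2320066)*4796634 = -2320911*4796634 = -11132560613574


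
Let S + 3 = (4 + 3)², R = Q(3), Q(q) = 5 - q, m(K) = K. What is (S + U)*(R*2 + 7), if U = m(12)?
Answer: 638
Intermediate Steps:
U = 12
R = 2 (R = 5 - 1*3 = 5 - 3 = 2)
S = 46 (S = -3 + (4 + 3)² = -3 + 7² = -3 + 49 = 46)
(S + U)*(R*2 + 7) = (46 + 12)*(2*2 + 7) = 58*(4 + 7) = 58*11 = 638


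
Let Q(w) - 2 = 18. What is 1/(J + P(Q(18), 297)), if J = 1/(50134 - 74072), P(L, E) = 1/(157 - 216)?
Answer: -1412342/23997 ≈ -58.855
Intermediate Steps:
Q(w) = 20 (Q(w) = 2 + 18 = 20)
P(L, E) = -1/59 (P(L, E) = 1/(-59) = -1/59)
J = -1/23938 (J = 1/(-23938) = -1/23938 ≈ -4.1775e-5)
1/(J + P(Q(18), 297)) = 1/(-1/23938 - 1/59) = 1/(-23997/1412342) = -1412342/23997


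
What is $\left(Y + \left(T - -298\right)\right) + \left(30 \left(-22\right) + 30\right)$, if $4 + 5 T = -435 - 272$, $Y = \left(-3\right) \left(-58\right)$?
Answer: $- \frac{1501}{5} \approx -300.2$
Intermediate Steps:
$Y = 174$
$T = - \frac{711}{5}$ ($T = - \frac{4}{5} + \frac{-435 - 272}{5} = - \frac{4}{5} + \frac{1}{5} \left(-707\right) = - \frac{4}{5} - \frac{707}{5} = - \frac{711}{5} \approx -142.2$)
$\left(Y + \left(T - -298\right)\right) + \left(30 \left(-22\right) + 30\right) = \left(174 - - \frac{779}{5}\right) + \left(30 \left(-22\right) + 30\right) = \left(174 + \left(- \frac{711}{5} + 298\right)\right) + \left(-660 + 30\right) = \left(174 + \frac{779}{5}\right) - 630 = \frac{1649}{5} - 630 = - \frac{1501}{5}$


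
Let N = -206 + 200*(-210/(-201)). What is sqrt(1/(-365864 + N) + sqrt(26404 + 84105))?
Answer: sqrt(-1642350230 + 600871971036100*sqrt(110509))/24512690 ≈ 18.233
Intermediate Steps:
N = 198/67 (N = -206 + 200*(-210*(-1/201)) = -206 + 200*(70/67) = -206 + 14000/67 = 198/67 ≈ 2.9552)
sqrt(1/(-365864 + N) + sqrt(26404 + 84105)) = sqrt(1/(-365864 + 198/67) + sqrt(26404 + 84105)) = sqrt(1/(-24512690/67) + sqrt(110509)) = sqrt(-67/24512690 + sqrt(110509))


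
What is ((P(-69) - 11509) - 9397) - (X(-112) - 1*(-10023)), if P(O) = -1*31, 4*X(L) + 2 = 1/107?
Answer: -13250667/428 ≈ -30960.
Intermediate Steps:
X(L) = -213/428 (X(L) = -½ + (¼)/107 = -½ + (¼)*(1/107) = -½ + 1/428 = -213/428)
P(O) = -31
((P(-69) - 11509) - 9397) - (X(-112) - 1*(-10023)) = ((-31 - 11509) - 9397) - (-213/428 - 1*(-10023)) = (-11540 - 9397) - (-213/428 + 10023) = -20937 - 1*4289631/428 = -20937 - 4289631/428 = -13250667/428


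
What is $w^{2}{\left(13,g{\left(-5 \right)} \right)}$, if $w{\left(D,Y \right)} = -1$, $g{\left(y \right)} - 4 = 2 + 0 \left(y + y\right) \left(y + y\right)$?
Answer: $1$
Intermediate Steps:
$g{\left(y \right)} = 6$ ($g{\left(y \right)} = 4 + \left(2 + 0 \left(y + y\right) \left(y + y\right)\right) = 4 + \left(2 + 0 \cdot 2 y 2 y\right) = 4 + \left(2 + 0 \cdot 4 y^{2}\right) = 4 + \left(2 + 0\right) = 4 + 2 = 6$)
$w^{2}{\left(13,g{\left(-5 \right)} \right)} = \left(-1\right)^{2} = 1$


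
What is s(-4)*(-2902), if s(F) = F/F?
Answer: -2902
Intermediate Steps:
s(F) = 1
s(-4)*(-2902) = 1*(-2902) = -2902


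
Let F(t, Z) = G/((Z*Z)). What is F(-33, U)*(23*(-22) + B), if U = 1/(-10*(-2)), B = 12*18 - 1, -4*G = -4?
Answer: -116400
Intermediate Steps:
G = 1 (G = -¼*(-4) = 1)
B = 215 (B = 216 - 1 = 215)
U = 1/20 ≈ 0.050000
F(t, Z) = Z⁻² (F(t, Z) = 1/(Z*Z) = 1/Z² = Z⁻²)
F(-33, U)*(23*(-22) + B) = (23*(-22) + 215)/20⁻² = 400*(-506 + 215) = 400*(-291) = -116400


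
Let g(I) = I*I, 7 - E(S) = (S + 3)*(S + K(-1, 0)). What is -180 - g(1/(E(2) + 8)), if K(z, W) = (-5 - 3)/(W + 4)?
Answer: -40501/225 ≈ -180.00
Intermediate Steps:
K(z, W) = -8/(4 + W)
E(S) = 7 - (-2 + S)*(3 + S) (E(S) = 7 - (S + 3)*(S - 8/(4 + 0)) = 7 - (3 + S)*(S - 8/4) = 7 - (3 + S)*(S - 8*1/4) = 7 - (3 + S)*(S - 2) = 7 - (3 + S)*(-2 + S) = 7 - (-2 + S)*(3 + S))
g(I) = I**2
-180 - g(1/(E(2) + 8)) = -180 - (1/((13 - 1*2 - 1*2**2) + 8))**2 = -180 - (1/((13 - 2 - 1*4) + 8))**2 = -180 - (1/((13 - 2 - 4) + 8))**2 = -180 - (1/(7 + 8))**2 = -180 - (1/15)**2 = -180 - 1*1/225 = -180 - 1/225 = -40501/225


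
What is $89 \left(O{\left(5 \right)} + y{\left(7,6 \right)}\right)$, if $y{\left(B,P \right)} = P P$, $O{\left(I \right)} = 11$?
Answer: $4183$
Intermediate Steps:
$y{\left(B,P \right)} = P^{2}$
$89 \left(O{\left(5 \right)} + y{\left(7,6 \right)}\right) = 89 \left(11 + 6^{2}\right) = 89 \left(11 + 36\right) = 89 \cdot 47 = 4183$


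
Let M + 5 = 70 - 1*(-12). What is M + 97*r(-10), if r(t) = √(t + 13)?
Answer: 77 + 97*√3 ≈ 245.01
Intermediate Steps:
M = 77 (M = -5 + (70 - 1*(-12)) = -5 + (70 + 12) = -5 + 82 = 77)
r(t) = √(13 + t)
M + 97*r(-10) = 77 + 97*√(13 - 10) = 77 + 97*√3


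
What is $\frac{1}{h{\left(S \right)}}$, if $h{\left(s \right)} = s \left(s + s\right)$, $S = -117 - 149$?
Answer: $\frac{1}{141512} \approx 7.0665 \cdot 10^{-6}$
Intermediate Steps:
$S = -266$ ($S = -117 - 149 = -266$)
$h{\left(s \right)} = 2 s^{2}$ ($h{\left(s \right)} = s 2 s = 2 s^{2}$)
$\frac{1}{h{\left(S \right)}} = \frac{1}{2 \left(-266\right)^{2}} = \frac{1}{2 \cdot 70756} = \frac{1}{141512}$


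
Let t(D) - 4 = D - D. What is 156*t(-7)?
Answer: 624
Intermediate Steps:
t(D) = 4 (t(D) = 4 + (D - D) = 4 + 0 = 4)
156*t(-7) = 156*4 = 624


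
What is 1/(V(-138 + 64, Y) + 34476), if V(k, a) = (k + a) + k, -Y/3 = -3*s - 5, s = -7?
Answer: 1/34280 ≈ 2.9172e-5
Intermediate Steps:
Y = -48 (Y = -3*(-3*(-7) - 5) = -3*(21 - 5) = -3*16 = -48)
V(k, a) = a + 2*k (V(k, a) = (a + k) + k = a + 2*k)
1/(V(-138 + 64, Y) + 34476) = 1/((-48 + 2*(-138 + 64)) + 34476) = 1/((-48 + 2*(-74)) + 34476) = 1/((-48 - 148) + 34476) = 1/(-196 + 34476) = 1/34280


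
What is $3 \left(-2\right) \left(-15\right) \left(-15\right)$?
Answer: $-1350$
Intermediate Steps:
$3 \left(-2\right) \left(-15\right) \left(-15\right) = \left(-6\right) \left(-15\right) \left(-15\right) = 90 \left(-15\right) = -1350$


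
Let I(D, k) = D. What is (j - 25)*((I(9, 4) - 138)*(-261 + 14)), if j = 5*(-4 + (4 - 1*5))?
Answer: -1593150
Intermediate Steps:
j = -25 (j = 5*(-4 + (4 - 5)) = 5*(-4 - 1) = 5*(-5) = -25)
(j - 25)*((I(9, 4) - 138)*(-261 + 14)) = (-25 - 25)*((9 - 138)*(-261 + 14)) = -(-6450)*(-247) = -50*31863 = -1593150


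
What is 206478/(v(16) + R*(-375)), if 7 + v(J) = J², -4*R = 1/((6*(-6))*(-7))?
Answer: 69376608/83789 ≈ 827.99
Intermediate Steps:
R = -1/1008 (R = -1/(4*((6*(-6))*(-7))) = -1/(4*((-36*(-7)))) = -¼/252 = -¼*1/252 = -1/1008 ≈ -0.00099206)
v(J) = -7 + J²
206478/(v(16) + R*(-375)) = 206478/((-7 + 16²) - 1/1008*(-375)) = 206478/((-7 + 256) + 125/336) = 206478/(249 + 125/336) = 206478/(83789/336) = 206478*(336/83789) = 69376608/83789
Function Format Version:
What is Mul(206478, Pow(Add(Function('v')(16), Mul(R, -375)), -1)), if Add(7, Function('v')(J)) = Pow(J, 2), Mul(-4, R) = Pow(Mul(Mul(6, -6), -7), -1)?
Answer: Rational(69376608, 83789) ≈ 827.99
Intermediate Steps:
R = Rational(-1, 1008) (R = Mul(Rational(-1, 4), Pow(Mul(Mul(6, -6), -7), -1)) = Mul(Rational(-1, 4), Pow(Mul(-36, -7), -1)) = Mul(Rational(-1, 4), Pow(252, -1)) = Mul(Rational(-1, 4), Rational(1, 252)) = Rational(-1, 1008) ≈ -0.00099206)
Function('v')(J) = Add(-7, Pow(J, 2))
Mul(206478, Pow(Add(Function('v')(16), Mul(R, -375)), -1)) = Mul(206478, Pow(Add(Add(-7, Pow(16, 2)), Mul(Rational(-1, 1008), -375)), -1)) = Mul(206478, Pow(Add(Add(-7, 256), Rational(125, 336)), -1)) = Mul(206478, Pow(Add(249, Rational(125, 336)), -1)) = Mul(206478, Pow(Rational(83789, 336), -1)) = Mul(206478, Rational(336, 83789)) = Rational(69376608, 83789)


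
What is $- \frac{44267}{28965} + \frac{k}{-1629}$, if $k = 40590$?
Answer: $- \frac{138644477}{5242665} \approx -26.445$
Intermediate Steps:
$- \frac{44267}{28965} + \frac{k}{-1629} = - \frac{44267}{28965} + \frac{40590}{-1629} = \left(-44267\right) \frac{1}{28965} + 40590 \left(- \frac{1}{1629}\right) = - \frac{44267}{28965} - \frac{4510}{181} = - \frac{138644477}{5242665}$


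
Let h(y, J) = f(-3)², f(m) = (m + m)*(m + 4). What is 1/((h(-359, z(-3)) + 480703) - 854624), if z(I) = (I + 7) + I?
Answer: -1/373885 ≈ -2.6746e-6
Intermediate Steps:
f(m) = 2*m*(4 + m) (f(m) = (2*m)*(4 + m) = 2*m*(4 + m))
z(I) = 7 + 2*I (z(I) = (7 + I) + I = 7 + 2*I)
h(y, J) = 36 (h(y, J) = (2*(-3)*(4 - 3))² = (2*(-3)*1)² = (-6)² = 36)
1/((h(-359, z(-3)) + 480703) - 854624) = 1/((36 + 480703) - 854624) = 1/(480739 - 854624) = 1/(-373885) = -1/373885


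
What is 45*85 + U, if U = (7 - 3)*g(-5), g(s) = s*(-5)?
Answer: 3925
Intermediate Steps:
g(s) = -5*s
U = 100 (U = (7 - 3)*(-5*(-5)) = 4*25 = 100)
45*85 + U = 45*85 + 100 = 3825 + 100 = 3925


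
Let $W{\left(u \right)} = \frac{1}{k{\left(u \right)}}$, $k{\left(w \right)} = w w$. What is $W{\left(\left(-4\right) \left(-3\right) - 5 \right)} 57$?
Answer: $\frac{57}{49} \approx 1.1633$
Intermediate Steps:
$k{\left(w \right)} = w^{2}$
$W{\left(u \right)} = \frac{1}{u^{2}}$
$W{\left(\left(-4\right) \left(-3\right) - 5 \right)} 57 = \frac{1}{\left(\left(-4\right) \left(-3\right) - 5\right)^{2}} \cdot 57 = \frac{1}{\left(12 - 5\right)^{2}} \cdot 57 = \frac{1}{49} \cdot 57 = \frac{57}{49}$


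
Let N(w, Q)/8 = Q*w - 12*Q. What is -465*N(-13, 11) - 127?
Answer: 1022873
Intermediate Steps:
N(w, Q) = -96*Q + 8*Q*w (N(w, Q) = 8*(Q*w - 12*Q) = 8*(-12*Q + Q*w) = -96*Q + 8*Q*w)
-465*N(-13, 11) - 127 = -3720*11*(-12 - 13) - 127 = -3720*11*(-25) - 127 = -465*(-2200) - 127 = 1023000 - 127 = 1022873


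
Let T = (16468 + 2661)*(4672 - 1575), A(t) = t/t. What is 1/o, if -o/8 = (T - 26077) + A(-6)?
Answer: -1/473731496 ≈ -2.1109e-9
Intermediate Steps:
A(t) = 1
T = 59242513 (T = 19129*3097 = 59242513)
o = -473731496 (o = -8*((59242513 - 26077) + 1) = -8*(59216436 + 1) = -8*59216437 = -473731496)
1/o = 1/(-473731496) = -1/473731496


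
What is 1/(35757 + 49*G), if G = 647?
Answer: 1/67460 ≈ 1.4824e-5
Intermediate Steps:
1/(35757 + 49*G) = 1/(35757 + 49*647) = 1/(35757 + 31703) = 1/67460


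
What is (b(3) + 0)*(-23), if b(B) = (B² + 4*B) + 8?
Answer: -667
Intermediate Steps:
b(B) = 8 + B² + 4*B
(b(3) + 0)*(-23) = ((8 + 3² + 4*3) + 0)*(-23) = ((8 + 9 + 12) + 0)*(-23) = (29 + 0)*(-23) = 29*(-23) = -667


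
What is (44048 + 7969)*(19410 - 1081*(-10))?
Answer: 1571953740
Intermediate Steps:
(44048 + 7969)*(19410 - 1081*(-10)) = 52017*(19410 + 10810) = 52017*30220 = 1571953740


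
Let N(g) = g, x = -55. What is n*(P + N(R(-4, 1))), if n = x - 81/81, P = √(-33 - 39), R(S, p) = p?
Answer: -56 - 336*I*√2 ≈ -56.0 - 475.18*I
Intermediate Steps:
P = 6*I*√2 (P = √(-72) = 6*I*√2 ≈ 8.4853*I)
n = -56 (n = -55 - 81/81 = -55 - 1*1 = -55 - 1 = -56)
n*(P + N(R(-4, 1))) = -56*(6*I*√2 + 1) = -56*(1 + 6*I*√2) = -56 - 336*I*√2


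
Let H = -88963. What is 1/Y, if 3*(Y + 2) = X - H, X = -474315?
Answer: -3/385358 ≈ -7.7850e-6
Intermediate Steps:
Y = -385358/3 (Y = -2 + (-474315 - 1*(-88963))/3 = -2 + (-474315 + 88963)/3 = -2 + (1/3)*(-385352) = -2 - 385352/3 = -385358/3 ≈ -1.2845e+5)
1/Y = 1/(-385358/3) = -3/385358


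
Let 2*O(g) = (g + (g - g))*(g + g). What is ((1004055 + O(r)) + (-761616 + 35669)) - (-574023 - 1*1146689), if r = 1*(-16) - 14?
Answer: 1999720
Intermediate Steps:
r = -30 (r = -16 - 14 = -30)
O(g) = g² (O(g) = ((g + (g - g))*(g + g))/2 = ((g + 0)*(2*g))/2 = (g*(2*g))/2 = (2*g²)/2 = g²)
((1004055 + O(r)) + (-761616 + 35669)) - (-574023 - 1*1146689) = ((1004055 + (-30)²) + (-761616 + 35669)) - (-574023 - 1*1146689) = ((1004055 + 900) - 725947) - (-574023 - 1146689) = (1004955 - 725947) - 1*(-1720712) = 279008 + 1720712 = 1999720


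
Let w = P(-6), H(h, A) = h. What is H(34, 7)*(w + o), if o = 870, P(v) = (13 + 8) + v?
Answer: 30090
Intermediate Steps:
P(v) = 21 + v
w = 15 (w = 21 - 6 = 15)
H(34, 7)*(w + o) = 34*(15 + 870) = 34*885 = 30090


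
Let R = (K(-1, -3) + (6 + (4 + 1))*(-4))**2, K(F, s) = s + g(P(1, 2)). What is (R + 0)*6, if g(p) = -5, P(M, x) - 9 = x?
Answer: 16224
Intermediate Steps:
P(M, x) = 9 + x
K(F, s) = -5 + s (K(F, s) = s - 5 = -5 + s)
R = 2704 (R = ((-5 - 3) + (6 + (4 + 1))*(-4))**2 = (-8 + (6 + 5)*(-4))**2 = (-8 + 11*(-4))**2 = (-8 - 44)**2 = (-52)**2 = 2704)
(R + 0)*6 = (2704 + 0)*6 = 2704*6 = 16224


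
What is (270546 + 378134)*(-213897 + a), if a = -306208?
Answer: -337381711400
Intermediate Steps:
(270546 + 378134)*(-213897 + a) = (270546 + 378134)*(-213897 - 306208) = 648680*(-520105) = -337381711400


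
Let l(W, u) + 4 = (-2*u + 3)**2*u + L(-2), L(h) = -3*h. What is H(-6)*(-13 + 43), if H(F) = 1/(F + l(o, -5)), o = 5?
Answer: -10/283 ≈ -0.035336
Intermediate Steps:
l(W, u) = 2 + u*(3 - 2*u)**2 (l(W, u) = -4 + ((-2*u + 3)**2*u - 3*(-2)) = -4 + ((3 - 2*u)**2*u + 6) = -4 + (u*(3 - 2*u)**2 + 6) = -4 + (6 + u*(3 - 2*u)**2) = 2 + u*(3 - 2*u)**2)
H(F) = 1/(-843 + F) (H(F) = 1/(F + (2 - 5*(-3 + 2*(-5))**2)) = 1/(F + (2 - 5*(-3 - 10)**2)) = 1/(F + (2 - 5*(-13)**2)) = 1/(F + (2 - 5*169)) = 1/(F + (2 - 845)) = 1/(F - 843) = 1/(-843 + F))
H(-6)*(-13 + 43) = (-13 + 43)/(-843 - 6) = 30/(-849) = -1/849*30 = -10/283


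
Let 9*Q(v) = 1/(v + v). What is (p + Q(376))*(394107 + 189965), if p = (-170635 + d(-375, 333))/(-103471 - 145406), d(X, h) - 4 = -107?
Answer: 1041778635629/2599382 ≈ 4.0078e+5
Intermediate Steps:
d(X, h) = -103 (d(X, h) = 4 - 107 = -103)
Q(v) = 1/(18*v) (Q(v) = 1/(9*(v + v)) = 1/(9*((2*v))) = (1/(2*v))/9 = 1/(18*v))
p = 170738/248877 (p = (-170635 - 103)/(-103471 - 145406) = -170738/(-248877) = -170738*(-1/248877) = 170738/248877 ≈ 0.68603)
(p + Q(376))*(394107 + 189965) = (170738/248877 + (1/18)/376)*(394107 + 189965) = (170738/248877 + (1/18)*(1/376))*584072 = (170738/248877 + 1/6768)*584072 = (14269181/20795056)*584072 = 1041778635629/2599382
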